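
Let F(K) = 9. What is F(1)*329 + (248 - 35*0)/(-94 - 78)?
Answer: 127261/43 ≈ 2959.6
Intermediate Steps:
F(1)*329 + (248 - 35*0)/(-94 - 78) = 9*329 + (248 - 35*0)/(-94 - 78) = 2961 + (248 + 0)/(-172) = 2961 + 248*(-1/172) = 2961 - 62/43 = 127261/43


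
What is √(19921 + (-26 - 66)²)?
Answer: √28385 ≈ 168.48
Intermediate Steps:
√(19921 + (-26 - 66)²) = √(19921 + (-92)²) = √(19921 + 8464) = √28385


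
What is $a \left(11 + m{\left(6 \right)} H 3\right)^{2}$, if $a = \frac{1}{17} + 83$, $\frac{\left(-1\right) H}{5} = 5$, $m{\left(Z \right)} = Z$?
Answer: $\frac{272122052}{17} \approx 1.6007 \cdot 10^{7}$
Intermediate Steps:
$H = -25$ ($H = \left(-5\right) 5 = -25$)
$a = \frac{1412}{17}$ ($a = \frac{1}{17} + 83 = \frac{1412}{17} \approx 83.059$)
$a \left(11 + m{\left(6 \right)} H 3\right)^{2} = \frac{1412 \left(11 + 6 \left(-25\right) 3\right)^{2}}{17} = \frac{1412 \left(11 - 450\right)^{2}}{17} = \frac{1412 \left(-439\right)^{2}}{17} = \frac{1412}{17} \cdot 192721 = \frac{272122052}{17}$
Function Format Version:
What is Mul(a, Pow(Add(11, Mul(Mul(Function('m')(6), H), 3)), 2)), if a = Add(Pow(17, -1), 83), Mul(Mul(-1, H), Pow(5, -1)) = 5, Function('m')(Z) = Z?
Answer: Rational(272122052, 17) ≈ 1.6007e+7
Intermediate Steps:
H = -25 (H = Mul(-5, 5) = -25)
a = Rational(1412, 17) (a = Add(Rational(1, 17), 83) = Rational(1412, 17) ≈ 83.059)
Mul(a, Pow(Add(11, Mul(Mul(Function('m')(6), H), 3)), 2)) = Mul(Rational(1412, 17), Pow(Add(11, Mul(Mul(6, -25), 3)), 2)) = Mul(Rational(1412, 17), Pow(Add(11, Mul(-150, 3)), 2)) = Mul(Rational(1412, 17), Pow(Add(11, -450), 2)) = Mul(Rational(1412, 17), Pow(-439, 2)) = Mul(Rational(1412, 17), 192721) = Rational(272122052, 17)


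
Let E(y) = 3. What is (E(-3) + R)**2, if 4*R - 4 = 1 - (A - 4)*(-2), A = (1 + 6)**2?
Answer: 11449/16 ≈ 715.56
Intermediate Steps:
A = 49 (A = 7**2 = 49)
R = 95/4 (R = 1 + (1 - (49 - 4)*(-2))/4 = 1 + (1 - 45*(-2))/4 = 1 + (1 - 1*(-90))/4 = 1 + (1 + 90)/4 = 1 + (1/4)*91 = 1 + 91/4 = 95/4 ≈ 23.750)
(E(-3) + R)**2 = (3 + 95/4)**2 = (107/4)**2 = 11449/16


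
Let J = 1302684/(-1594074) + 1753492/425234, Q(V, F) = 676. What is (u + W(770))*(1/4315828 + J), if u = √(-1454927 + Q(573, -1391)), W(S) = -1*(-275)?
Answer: 20151775515290455775/22162903581092164 + 806071020611618231*I*√1454251/243791939392013804 ≈ 909.26 + 3987.3*I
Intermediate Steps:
J = 186770873196/56487871943 (J = 1302684*(-1/1594074) + 1753492*(1/425234) = -217114/265679 + 876746/212617 = 186770873196/56487871943 ≈ 3.3064)
W(S) = 275
u = I*√1454251 (u = √(-1454927 + 676) = √(-1454251) = I*√1454251 ≈ 1205.9*I)
(u + W(770))*(1/4315828 + J) = (I*√1454251 + 275)*(1/4315828 + 186770873196/56487871943) = (275 + I*√1454251)*(1/4315828 + 186770873196/56487871943) = (275 + I*√1454251)*(806071020611618231/243791939392013804) = 20151775515290455775/22162903581092164 + 806071020611618231*I*√1454251/243791939392013804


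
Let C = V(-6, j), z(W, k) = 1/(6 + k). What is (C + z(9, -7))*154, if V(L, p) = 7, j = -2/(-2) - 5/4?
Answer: 924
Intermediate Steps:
j = -¼ (j = -2*(-½) - 5*¼ = 1 - 5/4 = -¼ ≈ -0.25000)
C = 7
(C + z(9, -7))*154 = (7 + 1/(6 - 7))*154 = (7 + 1/(-1))*154 = (7 - 1)*154 = 6*154 = 924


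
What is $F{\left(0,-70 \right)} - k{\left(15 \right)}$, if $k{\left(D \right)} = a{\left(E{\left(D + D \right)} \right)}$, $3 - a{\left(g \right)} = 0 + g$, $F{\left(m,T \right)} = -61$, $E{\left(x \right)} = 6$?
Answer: $-58$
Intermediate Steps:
$a{\left(g \right)} = 3 - g$ ($a{\left(g \right)} = 3 - \left(0 + g\right) = 3 - g$)
$k{\left(D \right)} = -3$ ($k{\left(D \right)} = 3 - 6 = -3$)
$F{\left(0,-70 \right)} - k{\left(15 \right)} = -61 - -3 = -61 + 3 = -58$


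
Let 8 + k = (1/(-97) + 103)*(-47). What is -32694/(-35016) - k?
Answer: 2745234369/566092 ≈ 4849.4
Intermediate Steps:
k = -470306/97 (k = -8 + (1/(-97) + 103)*(-47) = -8 + (-1/97 + 103)*(-47) = -8 + (9990/97)*(-47) = -8 - 469530/97 = -470306/97 ≈ -4848.5)
-32694/(-35016) - k = -32694/(-35016) - 1*(-470306/97) = -32694*(-1/35016) + 470306/97 = 5449/5836 + 470306/97 = 2745234369/566092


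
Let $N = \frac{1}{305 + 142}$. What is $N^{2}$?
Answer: $\frac{1}{199809} \approx 5.0048 \cdot 10^{-6}$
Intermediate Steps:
$N = \frac{1}{447} \approx 0.0022371$
$N^{2} = \left(\frac{1}{447}\right)^{2} = \frac{1}{199809}$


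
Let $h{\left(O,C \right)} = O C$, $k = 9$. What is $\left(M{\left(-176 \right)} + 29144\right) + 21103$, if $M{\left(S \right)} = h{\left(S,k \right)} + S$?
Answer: $48487$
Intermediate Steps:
$h{\left(O,C \right)} = C O$
$M{\left(S \right)} = 10 S$ ($M{\left(S \right)} = 9 S + S = 10 S$)
$\left(M{\left(-176 \right)} + 29144\right) + 21103 = \left(10 \left(-176\right) + 29144\right) + 21103 = \left(-1760 + 29144\right) + 21103 = 27384 + 21103 = 48487$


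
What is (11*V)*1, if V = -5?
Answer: -55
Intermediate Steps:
(11*V)*1 = (11*(-5))*1 = -55*1 = -55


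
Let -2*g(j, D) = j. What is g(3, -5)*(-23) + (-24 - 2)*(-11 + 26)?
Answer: -711/2 ≈ -355.50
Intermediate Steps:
g(j, D) = -j/2
g(3, -5)*(-23) + (-24 - 2)*(-11 + 26) = -½*3*(-23) + (-24 - 2)*(-11 + 26) = -3/2*(-23) - 26*15 = 69/2 - 390 = -711/2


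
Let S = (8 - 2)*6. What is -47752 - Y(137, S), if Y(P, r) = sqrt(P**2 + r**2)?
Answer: -47752 - sqrt(20065) ≈ -47894.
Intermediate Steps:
S = 36 (S = 6*6 = 36)
-47752 - Y(137, S) = -47752 - sqrt(137**2 + 36**2) = -47752 - sqrt(18769 + 1296) = -47752 - sqrt(20065)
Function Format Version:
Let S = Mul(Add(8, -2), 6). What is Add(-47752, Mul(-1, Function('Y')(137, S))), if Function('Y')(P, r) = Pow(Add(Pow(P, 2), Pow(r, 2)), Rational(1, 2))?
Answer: Add(-47752, Mul(-1, Pow(20065, Rational(1, 2)))) ≈ -47894.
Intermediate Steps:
S = 36 (S = Mul(6, 6) = 36)
Add(-47752, Mul(-1, Function('Y')(137, S))) = Add(-47752, Mul(-1, Pow(Add(Pow(137, 2), Pow(36, 2)), Rational(1, 2)))) = Add(-47752, Mul(-1, Pow(Add(18769, 1296), Rational(1, 2)))) = Add(-47752, Mul(-1, Pow(20065, Rational(1, 2))))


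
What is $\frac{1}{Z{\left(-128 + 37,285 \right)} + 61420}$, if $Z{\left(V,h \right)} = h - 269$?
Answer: $\frac{1}{61436} \approx 1.6277 \cdot 10^{-5}$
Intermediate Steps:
$Z{\left(V,h \right)} = -269 + h$
$\frac{1}{Z{\left(-128 + 37,285 \right)} + 61420} = \frac{1}{\left(-269 + 285\right) + 61420} = \frac{1}{16 + 61420} = \frac{1}{61436}$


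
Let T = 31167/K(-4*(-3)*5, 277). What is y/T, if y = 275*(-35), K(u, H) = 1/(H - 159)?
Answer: -9625/3677706 ≈ -0.0026171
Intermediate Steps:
K(u, H) = 1/(-159 + H)
y = -9625
T = 3677706 (T = 31167/(1/(-159 + 277)) = 31167/(1/118) = 31167*118 = 3677706)
y/T = -9625/3677706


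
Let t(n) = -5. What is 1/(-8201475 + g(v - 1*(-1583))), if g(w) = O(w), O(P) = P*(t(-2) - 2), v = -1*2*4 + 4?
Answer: -1/8212528 ≈ -1.2177e-7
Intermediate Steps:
v = -4 (v = -2*4 + 4 = -8 + 4 = -4)
O(P) = -7*P (O(P) = P*(-5 - 2) = P*(-7) = -7*P)
g(w) = -7*w
1/(-8201475 + g(v - 1*(-1583))) = 1/(-8201475 - 7*(-4 - 1*(-1583))) = 1/(-8201475 - 7*(-4 + 1583)) = 1/(-8201475 - 7*1579) = 1/(-8201475 - 11053) = 1/(-8212528) = -1/8212528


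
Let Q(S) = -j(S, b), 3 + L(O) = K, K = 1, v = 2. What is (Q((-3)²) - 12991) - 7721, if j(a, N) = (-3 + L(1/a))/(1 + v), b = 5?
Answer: -62131/3 ≈ -20710.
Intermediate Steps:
L(O) = -2 (L(O) = -3 + 1 = -2)
j(a, N) = -5/3 (j(a, N) = (-3 - 2)/(1 + 2) = -5/3)
Q(S) = 5/3 (Q(S) = -1*(-5/3) = 5/3)
(Q((-3)²) - 12991) - 7721 = (5/3 - 12991) - 7721 = -38968/3 - 7721 = -62131/3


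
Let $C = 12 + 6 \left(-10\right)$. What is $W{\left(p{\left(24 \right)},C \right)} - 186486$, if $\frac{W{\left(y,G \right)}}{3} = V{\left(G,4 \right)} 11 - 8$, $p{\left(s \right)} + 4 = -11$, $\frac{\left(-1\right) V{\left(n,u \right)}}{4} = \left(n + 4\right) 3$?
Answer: $-169086$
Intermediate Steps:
$V{\left(n,u \right)} = -48 - 12 n$ ($V{\left(n,u \right)} = - 4 \left(n + 4\right) 3 = - 4 \left(4 + n\right) 3 = - 4 \left(12 + 3 n\right) = -48 - 12 n$)
$C = -48$ ($C = 12 - 60 = -48$)
$p{\left(s \right)} = -15$ ($p{\left(s \right)} = -4 - 11 = -15$)
$W{\left(y,G \right)} = -1608 - 396 G$ ($W{\left(y,G \right)} = 3 \left(\left(-48 - 12 G\right) 11 - 8\right) = 3 \left(\left(-528 - 132 G\right) - 8\right) = 3 \left(-536 - 132 G\right) = -1608 - 396 G$)
$W{\left(p{\left(24 \right)},C \right)} - 186486 = \left(-1608 - -19008\right) - 186486 = \left(-1608 + 19008\right) - 186486 = 17400 - 186486 = -169086$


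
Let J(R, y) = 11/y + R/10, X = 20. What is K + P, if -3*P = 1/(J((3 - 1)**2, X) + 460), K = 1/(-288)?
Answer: -3713/885024 ≈ -0.0041954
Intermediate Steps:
K = -1/288 ≈ -0.0034722
J(R, y) = 11/y + R/10 (J(R, y) = 11/y + R*(1/10) = 11/y + R/10)
P = -20/27657 (P = -1/(3*((11/20 + (3 - 1)**2/10) + 460)) = -1/(3*((11*(1/20) + (1/10)*2**2) + 460)) = -1/(3*((11/20 + (1/10)*4) + 460)) = -1/(3*((11/20 + 2/5) + 460)) = -1/(3*(19/20 + 460)) = -1/(3*9219/20) = -1/3*20/9219 = -20/27657 ≈ -0.00072314)
K + P = -1/288 - 20/27657 = -3713/885024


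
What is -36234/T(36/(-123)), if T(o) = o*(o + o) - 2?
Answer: 30454677/1537 ≈ 19814.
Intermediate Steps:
T(o) = -2 + 2*o² (T(o) = o*(2*o) - 2 = 2*o² - 2 = -2 + 2*o²)
-36234/T(36/(-123)) = -36234/(-2 + 2*(36/(-123))²) = -36234/(-2 + 2*(36*(-1/123))²) = -36234/(-2 + 2*(-12/41)²) = -36234/(-2 + 2*(144/1681)) = -36234/(-2 + 288/1681) = -36234/(-3074/1681) = -36234*(-1681/3074) = 30454677/1537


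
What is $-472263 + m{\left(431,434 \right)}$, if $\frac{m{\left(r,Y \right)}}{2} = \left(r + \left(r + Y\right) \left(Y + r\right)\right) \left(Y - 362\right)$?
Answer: $107334201$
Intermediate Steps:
$m{\left(r,Y \right)} = 2 \left(-362 + Y\right) \left(r + \left(Y + r\right)^{2}\right)$ ($m{\left(r,Y \right)} = 2 \left(r + \left(r + Y\right) \left(Y + r\right)\right) \left(Y - 362\right) = 2 \left(r + \left(Y + r\right) \left(Y + r\right)\right) \left(-362 + Y\right) = 2 \left(r + \left(Y + r\right)^{2}\right) \left(-362 + Y\right) = 2 \left(-362 + Y\right) \left(r + \left(Y + r\right)^{2}\right)$)
$-472263 + m{\left(431,434 \right)} = -472263 + \left(\left(-724\right) 431 - 724 \left(434 + 431\right)^{2} + 2 \cdot 434 \cdot 431 + 2 \cdot 434 \left(434 + 431\right)^{2}\right) = -472263 + \left(-312044 - 724 \cdot 865^{2} + 374108 + 2 \cdot 434 \cdot 865^{2}\right) = -472263 + \left(-312044 - 541714900 + 374108 + 2 \cdot 434 \cdot 748225\right) = -472263 + \left(-312044 - 541714900 + 374108 + 649459300\right) = -472263 + 107806464 = 107334201$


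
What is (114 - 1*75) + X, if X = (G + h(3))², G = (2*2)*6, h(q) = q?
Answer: 768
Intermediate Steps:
G = 24 (G = 4*6 = 24)
X = 729 (X = (24 + 3)² = 27² = 729)
(114 - 1*75) + X = (114 - 1*75) + 729 = (114 - 75) + 729 = 39 + 729 = 768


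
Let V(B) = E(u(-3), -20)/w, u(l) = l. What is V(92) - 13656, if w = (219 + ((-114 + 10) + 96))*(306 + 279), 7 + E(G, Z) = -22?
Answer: -1685628389/123435 ≈ -13656.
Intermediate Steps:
E(G, Z) = -29 (E(G, Z) = -7 - 22 = -29)
w = 123435 (w = (219 + (-104 + 96))*585 = (219 - 8)*585 = 211*585 = 123435)
V(B) = -29/123435
V(92) - 13656 = -29/123435 - 13656 = -1685628389/123435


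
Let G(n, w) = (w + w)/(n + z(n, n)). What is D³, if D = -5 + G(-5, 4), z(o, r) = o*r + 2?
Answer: -132651/1331 ≈ -99.663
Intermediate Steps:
z(o, r) = 2 + o*r
G(n, w) = 2*w/(2 + n + n²) (G(n, w) = (w + w)/(n + (2 + n*n)) = (2*w)/(n + (2 + n²)) = (2*w)/(2 + n + n²) = 2*w/(2 + n + n²))
D = -51/11 (D = -5 + 2*4/(2 - 5 + (-5)²) = -5 + 2*4/(2 - 5 + 25) = -5 + 2*4/22 = -5 + 2*4*(1/22) = -5 + 4/11 = -51/11 ≈ -4.6364)
D³ = (-51/11)³ = -132651/1331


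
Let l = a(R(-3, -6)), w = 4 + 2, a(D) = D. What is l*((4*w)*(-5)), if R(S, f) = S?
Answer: 360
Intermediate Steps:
w = 6
l = -3
l*((4*w)*(-5)) = -3*4*6*(-5) = -72*(-5) = -3*(-120) = 360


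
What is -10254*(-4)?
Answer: 41016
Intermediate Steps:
-10254*(-4) = -1*(-41016) = 41016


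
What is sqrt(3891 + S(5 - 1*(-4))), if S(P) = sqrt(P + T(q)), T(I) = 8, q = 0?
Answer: sqrt(3891 + sqrt(17)) ≈ 62.411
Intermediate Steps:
S(P) = sqrt(8 + P) (S(P) = sqrt(P + 8) = sqrt(8 + P))
sqrt(3891 + S(5 - 1*(-4))) = sqrt(3891 + sqrt(8 + (5 - 1*(-4)))) = sqrt(3891 + sqrt(8 + (5 + 4))) = sqrt(3891 + sqrt(8 + 9)) = sqrt(3891 + sqrt(17))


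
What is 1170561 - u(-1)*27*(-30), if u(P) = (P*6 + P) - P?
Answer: 1165701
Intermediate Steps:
u(P) = 6*P (u(P) = (6*P + P) - P = 7*P - P = 6*P)
1170561 - u(-1)*27*(-30) = 1170561 - (6*(-1))*27*(-30) = 1170561 - (-6*27)*(-30) = 1170561 - (-162)*(-30) = 1170561 - 1*4860 = 1170561 - 4860 = 1165701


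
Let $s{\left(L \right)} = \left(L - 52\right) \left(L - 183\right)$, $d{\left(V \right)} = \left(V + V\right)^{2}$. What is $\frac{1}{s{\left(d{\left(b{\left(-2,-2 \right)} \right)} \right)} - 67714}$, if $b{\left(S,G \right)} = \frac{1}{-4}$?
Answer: $- \frac{16}{932107} \approx -1.7165 \cdot 10^{-5}$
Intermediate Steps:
$b{\left(S,G \right)} = - \frac{1}{4}$
$d{\left(V \right)} = 4 V^{2}$ ($d{\left(V \right)} = \left(2 V\right)^{2} = 4 V^{2}$)
$s{\left(L \right)} = \left(-183 + L\right) \left(-52 + L\right)$ ($s{\left(L \right)} = \left(-52 + L\right) \left(-183 + L\right) = \left(-183 + L\right) \left(-52 + L\right)$)
$\frac{1}{s{\left(d{\left(b{\left(-2,-2 \right)} \right)} \right)} - 67714} = \frac{1}{\left(9516 + \left(4 \left(- \frac{1}{4}\right)^{2}\right)^{2} - 235 \cdot 4 \left(- \frac{1}{4}\right)^{2}\right) - 67714} = \frac{1}{\left(9516 + \left(4 \cdot \frac{1}{16}\right)^{2} - 235 \cdot 4 \cdot \frac{1}{16}\right) - 67714} = \frac{1}{\left(9516 + \left(\frac{1}{4}\right)^{2} - \frac{235}{4}\right) - 67714} = \frac{1}{\left(9516 + \frac{1}{16} - \frac{235}{4}\right) - 67714} = \frac{1}{\frac{151317}{16} - 67714} = \frac{1}{- \frac{932107}{16}} = - \frac{16}{932107}$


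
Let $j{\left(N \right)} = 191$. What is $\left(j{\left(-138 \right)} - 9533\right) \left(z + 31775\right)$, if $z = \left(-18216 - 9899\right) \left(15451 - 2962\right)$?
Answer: $3279943129320$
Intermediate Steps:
$z = -351128235$ ($z = \left(-28115\right) 12489 = -351128235$)
$\left(j{\left(-138 \right)} - 9533\right) \left(z + 31775\right) = \left(191 - 9533\right) \left(-351128235 + 31775\right) = \left(-9342\right) \left(-351096460\right) = 3279943129320$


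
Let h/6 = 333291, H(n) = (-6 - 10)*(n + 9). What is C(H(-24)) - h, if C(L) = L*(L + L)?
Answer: -1884546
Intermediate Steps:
H(n) = -144 - 16*n (H(n) = -16*(9 + n) = -144 - 16*n)
C(L) = 2*L² (C(L) = L*(2*L) = 2*L²)
h = 1999746 (h = 6*333291 = 1999746)
C(H(-24)) - h = 2*(-144 - 16*(-24))² - 1*1999746 = 2*(-144 + 384)² - 1999746 = 2*240² - 1999746 = 2*57600 - 1999746 = 115200 - 1999746 = -1884546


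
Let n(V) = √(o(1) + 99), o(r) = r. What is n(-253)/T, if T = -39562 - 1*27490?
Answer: -5/33526 ≈ -0.00014914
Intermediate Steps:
T = -67052 (T = -39562 - 27490 = -67052)
n(V) = 10 (n(V) = √(1 + 99) = √100 = 10)
n(-253)/T = 10/(-67052) = 10*(-1/67052) = -5/33526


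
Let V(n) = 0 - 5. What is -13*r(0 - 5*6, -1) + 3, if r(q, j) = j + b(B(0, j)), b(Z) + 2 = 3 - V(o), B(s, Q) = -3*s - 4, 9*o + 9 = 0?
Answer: -62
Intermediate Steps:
o = -1 (o = -1 + (⅑)*0 = -1 + 0 = -1)
V(n) = -5
B(s, Q) = -4 - 3*s
b(Z) = 6 (b(Z) = -2 + (3 - 1*(-5)) = -2 + (3 + 5) = -2 + 8 = 6)
r(q, j) = 6 + j (r(q, j) = j + 6 = 6 + j)
-13*r(0 - 5*6, -1) + 3 = -13*(6 - 1) + 3 = -13*5 + 3 = -65 + 3 = -62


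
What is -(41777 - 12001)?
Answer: -29776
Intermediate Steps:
-(41777 - 12001) = -1*29776 = -29776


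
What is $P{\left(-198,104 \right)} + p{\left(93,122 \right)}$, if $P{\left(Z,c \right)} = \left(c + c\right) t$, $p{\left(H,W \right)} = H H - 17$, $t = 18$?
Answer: $12376$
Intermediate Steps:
$p{\left(H,W \right)} = -17 + H^{2}$ ($p{\left(H,W \right)} = H^{2} - 17 = -17 + H^{2}$)
$P{\left(Z,c \right)} = 36 c$ ($P{\left(Z,c \right)} = \left(c + c\right) 18 = 2 c 18 = 36 c$)
$P{\left(-198,104 \right)} + p{\left(93,122 \right)} = 36 \cdot 104 - \left(17 - 93^{2}\right) = 3744 + \left(-17 + 8649\right) = 3744 + 8632 = 12376$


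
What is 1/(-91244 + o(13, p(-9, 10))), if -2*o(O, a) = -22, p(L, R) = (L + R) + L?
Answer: -1/91233 ≈ -1.0961e-5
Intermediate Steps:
p(L, R) = R + 2*L
o(O, a) = 11 (o(O, a) = -½*(-22) = 11)
1/(-91244 + o(13, p(-9, 10))) = 1/(-91244 + 11) = 1/(-91233) = -1/91233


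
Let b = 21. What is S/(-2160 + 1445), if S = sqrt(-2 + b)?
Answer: -sqrt(19)/715 ≈ -0.0060964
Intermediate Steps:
S = sqrt(19) (S = sqrt(-2 + 21) = sqrt(19) ≈ 4.3589)
S/(-2160 + 1445) = sqrt(19)/(-2160 + 1445) = sqrt(19)/(-715) = sqrt(19)*(-1/715) = -sqrt(19)/715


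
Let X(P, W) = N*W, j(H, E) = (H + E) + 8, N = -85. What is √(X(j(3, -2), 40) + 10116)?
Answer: 2*√1679 ≈ 81.951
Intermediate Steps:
j(H, E) = 8 + E + H (j(H, E) = (E + H) + 8 = 8 + E + H)
X(P, W) = -85*W
√(X(j(3, -2), 40) + 10116) = √(-85*40 + 10116) = √(-3400 + 10116) = √6716 = 2*√1679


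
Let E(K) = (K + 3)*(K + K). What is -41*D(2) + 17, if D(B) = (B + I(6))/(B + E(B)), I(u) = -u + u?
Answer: 146/11 ≈ 13.273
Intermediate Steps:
I(u) = 0
E(K) = 2*K*(3 + K) (E(K) = (3 + K)*(2*K) = 2*K*(3 + K))
D(B) = B/(B + 2*B*(3 + B)) (D(B) = (B + 0)/(B + 2*B*(3 + B)) = B/(B + 2*B*(3 + B)))
-41*D(2) + 17 = -41/(7 + 2*2) + 17 = -41/(7 + 4) + 17 = -41/11 + 17 = 146/11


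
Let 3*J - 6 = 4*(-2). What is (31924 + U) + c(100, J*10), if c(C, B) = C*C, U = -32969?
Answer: 8955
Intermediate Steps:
J = -2/3 (J = 2 + (4*(-2))/3 = 2 + (1/3)*(-8) = 2 - 8/3 = -2/3 ≈ -0.66667)
c(C, B) = C**2
(31924 + U) + c(100, J*10) = (31924 - 32969) + 100**2 = -1045 + 10000 = 8955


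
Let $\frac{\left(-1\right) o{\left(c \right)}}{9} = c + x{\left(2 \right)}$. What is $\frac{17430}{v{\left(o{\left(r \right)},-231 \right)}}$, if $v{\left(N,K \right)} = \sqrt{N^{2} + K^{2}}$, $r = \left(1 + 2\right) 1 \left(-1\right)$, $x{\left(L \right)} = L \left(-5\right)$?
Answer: $\frac{581 \sqrt{298}}{149} \approx 67.313$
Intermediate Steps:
$x{\left(L \right)} = - 5 L$
$r = -3$ ($r = 3 \cdot 1 \left(-1\right) = 3 \left(-1\right) = -3$)
$o{\left(c \right)} = 90 - 9 c$ ($o{\left(c \right)} = - 9 \left(c - 10\right) = - 9 \left(-10 + c\right) = 90 - 9 c$)
$v{\left(N,K \right)} = \sqrt{K^{2} + N^{2}}$
$\frac{17430}{v{\left(o{\left(r \right)},-231 \right)}} = \frac{17430}{\sqrt{\left(-231\right)^{2} + \left(90 - -27\right)^{2}}} = \frac{17430}{\sqrt{53361 + \left(90 + 27\right)^{2}}} = \frac{17430}{\sqrt{53361 + 117^{2}}} = \frac{17430}{\sqrt{53361 + 13689}} = \frac{17430}{\sqrt{67050}} = \frac{17430}{15 \sqrt{298}} = 17430 \frac{\sqrt{298}}{4470} = \frac{581 \sqrt{298}}{149}$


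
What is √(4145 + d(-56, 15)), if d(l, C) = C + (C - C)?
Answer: 8*√65 ≈ 64.498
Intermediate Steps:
d(l, C) = C (d(l, C) = C + 0 = C)
√(4145 + d(-56, 15)) = √(4145 + 15) = √4160 = 8*√65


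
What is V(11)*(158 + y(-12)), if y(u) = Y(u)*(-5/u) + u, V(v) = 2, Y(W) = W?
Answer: 282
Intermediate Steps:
y(u) = -5 + u (y(u) = u*(-5/u) + u = -5 + u)
V(11)*(158 + y(-12)) = 2*(158 + (-5 - 12)) = 2*(158 - 17) = 2*141 = 282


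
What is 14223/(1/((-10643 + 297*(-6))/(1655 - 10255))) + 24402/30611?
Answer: 30913197147/1504312 ≈ 20550.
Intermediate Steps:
14223/(1/((-10643 + 297*(-6))/(1655 - 10255))) + 24402/30611 = 14223/(1/((-10643 - 1782)/(-8600))) + 24402*(1/30611) = 14223/(1/(-12425*(-1/8600))) + 3486/4373 = 14223/(1/(497/344)) + 3486/4373 = 14223/(344/497) + 3486/4373 = 14223*(497/344) + 3486/4373 = 7068831/344 + 3486/4373 = 30913197147/1504312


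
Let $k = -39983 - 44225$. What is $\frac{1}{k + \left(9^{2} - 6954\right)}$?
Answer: $- \frac{1}{91081} \approx -1.0979 \cdot 10^{-5}$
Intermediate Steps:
$k = -84208$
$\frac{1}{k + \left(9^{2} - 6954\right)} = \frac{1}{-84208 + \left(9^{2} - 6954\right)} = \frac{1}{-84208 + \left(81 - 6954\right)} = \frac{1}{-84208 - 6873} = \frac{1}{-91081} = - \frac{1}{91081}$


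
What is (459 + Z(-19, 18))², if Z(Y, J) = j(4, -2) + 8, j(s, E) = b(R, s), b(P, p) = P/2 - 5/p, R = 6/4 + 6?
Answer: 881721/4 ≈ 2.2043e+5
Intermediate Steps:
R = 15/2 (R = 6*(¼) + 6 = 3/2 + 6 = 15/2 ≈ 7.5000)
b(P, p) = P/2 - 5/p (b(P, p) = P*(½) - 5/p = P/2 - 5/p)
j(s, E) = 15/4 - 5/s (j(s, E) = (½)*(15/2) - 5/s = 15/4 - 5/s)
Z(Y, J) = 21/2 (Z(Y, J) = (15/4 - 5/4) + 8 = 5/2 + 8 = 21/2)
(459 + Z(-19, 18))² = (459 + 21/2)² = (939/2)² = 881721/4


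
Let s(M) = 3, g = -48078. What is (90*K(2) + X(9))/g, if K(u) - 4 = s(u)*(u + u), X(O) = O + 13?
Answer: -731/24039 ≈ -0.030409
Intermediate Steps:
X(O) = 13 + O
K(u) = 4 + 6*u (K(u) = 4 + 3*(u + u) = 4 + 3*(2*u) = 4 + 6*u)
(90*K(2) + X(9))/g = (90*(4 + 6*2) + (13 + 9))/(-48078) = (90*(4 + 12) + 22)*(-1/48078) = (90*16 + 22)*(-1/48078) = (1440 + 22)*(-1/48078) = 1462*(-1/48078) = -731/24039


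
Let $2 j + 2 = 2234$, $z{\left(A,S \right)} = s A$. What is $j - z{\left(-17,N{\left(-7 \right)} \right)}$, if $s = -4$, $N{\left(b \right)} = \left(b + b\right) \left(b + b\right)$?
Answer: $1048$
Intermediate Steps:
$N{\left(b \right)} = 4 b^{2}$ ($N{\left(b \right)} = 2 b 2 b = 4 b^{2}$)
$z{\left(A,S \right)} = - 4 A$
$j = 1116$ ($j = -1 + \frac{1}{2} \cdot 2234 = -1 + 1117 = 1116$)
$j - z{\left(-17,N{\left(-7 \right)} \right)} = 1116 - \left(-4\right) \left(-17\right) = 1116 - 68 = 1048$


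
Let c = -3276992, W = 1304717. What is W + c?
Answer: -1972275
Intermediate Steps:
W + c = 1304717 - 3276992 = -1972275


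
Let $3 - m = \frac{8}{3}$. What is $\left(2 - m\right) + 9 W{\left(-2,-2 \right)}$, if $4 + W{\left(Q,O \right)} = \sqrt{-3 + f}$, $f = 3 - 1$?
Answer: $- \frac{103}{3} + 9 i \approx -34.333 + 9.0 i$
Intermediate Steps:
$f = 2$
$m = \frac{1}{3}$ ($m = 3 - \frac{8}{3} = \frac{1}{3} \approx 0.33333$)
$W{\left(Q,O \right)} = -4 + i$ ($W{\left(Q,O \right)} = -4 + \sqrt{-3 + 2} = -4 + \sqrt{-1} = -4 + i$)
$\left(2 - m\right) + 9 W{\left(-2,-2 \right)} = \left(2 - \frac{1}{3}\right) + 9 \left(-4 + i\right) = \left(2 - \frac{1}{3}\right) - \left(36 - 9 i\right) = \frac{5}{3} - \left(36 - 9 i\right) = - \frac{103}{3} + 9 i$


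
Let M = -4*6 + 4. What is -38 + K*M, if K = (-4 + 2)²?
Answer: -118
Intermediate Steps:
M = -20 (M = -24 + 4 = -20)
K = 4 (K = (-2)² = 4)
-38 + K*M = -38 + 4*(-20) = -38 - 80 = -118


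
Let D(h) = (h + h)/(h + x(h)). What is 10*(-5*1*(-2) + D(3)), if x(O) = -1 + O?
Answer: 112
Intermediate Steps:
D(h) = 2*h/(-1 + 2*h) (D(h) = (h + h)/(h + (-1 + h)) = (2*h)/(-1 + 2*h) = 2*h/(-1 + 2*h))
10*(-5*1*(-2) + D(3)) = 10*(-5*1*(-2) + 2*3/(-1 + 2*3)) = 10*(-5*(-2) + 2*3/(-1 + 6)) = 10*(10 + 2*3/5) = 10*(10 + 2*3*(1/5)) = 10*(10 + 6/5) = 10*(56/5) = 112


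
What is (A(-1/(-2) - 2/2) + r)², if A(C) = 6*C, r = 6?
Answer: 9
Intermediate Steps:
(A(-1/(-2) - 2/2) + r)² = (6*(-1/(-2) - 2/2) + 6)² = (6*(-1*(-½) - 2*½) + 6)² = (6*(½ - 1) + 6)² = (6*(-½) + 6)² = (-3 + 6)² = 3² = 9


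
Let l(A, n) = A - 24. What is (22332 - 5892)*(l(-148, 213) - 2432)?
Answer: -42809760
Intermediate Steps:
l(A, n) = -24 + A
(22332 - 5892)*(l(-148, 213) - 2432) = (22332 - 5892)*((-24 - 148) - 2432) = 16440*(-172 - 2432) = 16440*(-2604) = -42809760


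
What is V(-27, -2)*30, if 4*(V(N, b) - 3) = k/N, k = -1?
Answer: 1625/18 ≈ 90.278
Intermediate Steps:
V(N, b) = 3 - 1/(4*N) (V(N, b) = 3 + (-1/N)/4 = 3 - 1/(4*N))
V(-27, -2)*30 = (3 - ¼/(-27))*30 = (3 - ¼*(-1/27))*30 = (3 + 1/108)*30 = (325/108)*30 = 1625/18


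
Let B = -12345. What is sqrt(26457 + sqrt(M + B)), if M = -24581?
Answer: sqrt(26457 + I*sqrt(36926)) ≈ 162.66 + 0.5907*I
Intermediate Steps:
sqrt(26457 + sqrt(M + B)) = sqrt(26457 + sqrt(-24581 - 12345)) = sqrt(26457 + sqrt(-36926)) = sqrt(26457 + I*sqrt(36926))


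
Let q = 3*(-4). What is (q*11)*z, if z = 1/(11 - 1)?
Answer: -66/5 ≈ -13.200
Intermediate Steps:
z = ⅒ (z = 1/10 = ⅒ ≈ 0.10000)
q = -12
(q*11)*z = -12*11*(⅒) = -132*⅒ = -66/5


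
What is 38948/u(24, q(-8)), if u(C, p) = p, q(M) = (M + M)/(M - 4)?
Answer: 29211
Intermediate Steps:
q(M) = 2*M/(-4 + M) (q(M) = (2*M)/(-4 + M) = 2*M/(-4 + M))
38948/u(24, q(-8)) = 38948/((2*(-8)/(-4 - 8))) = 38948/((2*(-8)/(-12))) = 38948/((2*(-8)*(-1/12))) = 38948/(4/3) = 38948*(¾) = 29211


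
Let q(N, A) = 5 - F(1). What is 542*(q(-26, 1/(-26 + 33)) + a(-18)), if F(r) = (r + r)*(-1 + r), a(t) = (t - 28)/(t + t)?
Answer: 30623/9 ≈ 3402.6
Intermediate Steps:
a(t) = (-28 + t)/(2*t) (a(t) = (-28 + t)/((2*t)) = (-28 + t)*(1/(2*t)) = (-28 + t)/(2*t))
F(r) = 2*r*(-1 + r) (F(r) = (2*r)*(-1 + r) = 2*r*(-1 + r))
q(N, A) = 5 (q(N, A) = 5 - 2*(-1 + 1) = 5 - 2*0 = 5 - 1*0 = 5 + 0 = 5)
542*(q(-26, 1/(-26 + 33)) + a(-18)) = 542*(5 + (1/2)*(-28 - 18)/(-18)) = 542*(5 + (1/2)*(-1/18)*(-46)) = 542*(5 + 23/18) = 542*(113/18) = 30623/9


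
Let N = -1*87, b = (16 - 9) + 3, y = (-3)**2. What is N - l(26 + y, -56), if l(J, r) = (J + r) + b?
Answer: -76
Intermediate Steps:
y = 9
b = 10 (b = 7 + 3 = 10)
l(J, r) = 10 + J + r (l(J, r) = (J + r) + 10 = 10 + J + r)
N = -87
N - l(26 + y, -56) = -87 - (10 + (26 + 9) - 56) = -87 - (10 + 35 - 56) = -87 - 1*(-11) = -87 + 11 = -76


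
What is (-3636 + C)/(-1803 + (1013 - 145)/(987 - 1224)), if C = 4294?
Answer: -155946/428179 ≈ -0.36421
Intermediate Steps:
(-3636 + C)/(-1803 + (1013 - 145)/(987 - 1224)) = (-3636 + 4294)/(-1803 + (1013 - 145)/(987 - 1224)) = 658/(-1803 + 868/(-237)) = 658/(-1803 + 868*(-1/237)) = 658/(-1803 - 868/237) = 658/(-428179/237) = 658*(-237/428179) = -155946/428179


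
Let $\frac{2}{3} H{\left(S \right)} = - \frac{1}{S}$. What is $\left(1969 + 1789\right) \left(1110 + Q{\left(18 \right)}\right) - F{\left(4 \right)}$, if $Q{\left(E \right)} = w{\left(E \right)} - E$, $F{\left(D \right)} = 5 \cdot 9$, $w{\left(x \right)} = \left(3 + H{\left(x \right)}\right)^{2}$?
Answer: $\frac{297767527}{72} \approx 4.1357 \cdot 10^{6}$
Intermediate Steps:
$H{\left(S \right)} = - \frac{3}{2 S}$ ($H{\left(S \right)} = \frac{3 \left(- \frac{1}{S}\right)}{2} = - \frac{3}{2 S}$)
$w{\left(x \right)} = \left(3 - \frac{3}{2 x}\right)^{2}$
$F{\left(D \right)} = 45$
$Q{\left(E \right)} = \left(3 - \frac{3}{2 E}\right)^{2} - E$
$\left(1969 + 1789\right) \left(1110 + Q{\left(18 \right)}\right) - F{\left(4 \right)} = \left(1969 + 1789\right) \left(1110 - \left(18 - \frac{9 \left(-1 + 2 \cdot 18\right)^{2}}{4 \cdot 324}\right)\right) - 45 = 3758 \left(1110 - \left(18 - \frac{\left(-1 + 36\right)^{2}}{144}\right)\right) - 45 = 3758 \left(1110 - \left(18 - \frac{35^{2}}{144}\right)\right) - 45 = 3758 \left(1110 - \left(18 - \frac{1225}{144}\right)\right) - 45 = 3758 \left(1110 + \left(-18 + \frac{1225}{144}\right)\right) - 45 = 3758 \left(1110 - \frac{1367}{144}\right) - 45 = 3758 \cdot \frac{158473}{144} - 45 = \frac{297770767}{72} - 45 = \frac{297767527}{72}$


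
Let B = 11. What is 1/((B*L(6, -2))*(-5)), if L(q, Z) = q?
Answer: -1/330 ≈ -0.0030303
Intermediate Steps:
1/((B*L(6, -2))*(-5)) = 1/((11*6)*(-5)) = 1/(66*(-5)) = 1/(-330) = -1/330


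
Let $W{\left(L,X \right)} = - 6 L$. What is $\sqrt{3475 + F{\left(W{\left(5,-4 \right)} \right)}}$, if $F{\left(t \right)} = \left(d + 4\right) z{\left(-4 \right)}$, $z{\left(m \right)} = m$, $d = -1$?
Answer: $\sqrt{3463} \approx 58.847$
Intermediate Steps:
$F{\left(t \right)} = -12$ ($F{\left(t \right)} = \left(-1 + 4\right) \left(-4\right) = 3 \left(-4\right) = -12$)
$\sqrt{3475 + F{\left(W{\left(5,-4 \right)} \right)}} = \sqrt{3475 - 12} = \sqrt{3463}$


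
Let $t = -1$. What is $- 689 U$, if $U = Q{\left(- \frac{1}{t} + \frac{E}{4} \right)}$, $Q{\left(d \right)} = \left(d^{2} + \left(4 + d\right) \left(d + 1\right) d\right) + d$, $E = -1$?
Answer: $- \frac{332787}{64} \approx -5199.8$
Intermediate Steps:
$Q{\left(d \right)} = d + d^{2} + d \left(1 + d\right) \left(4 + d\right)$ ($Q{\left(d \right)} = \left(d^{2} + \left(4 + d\right) \left(1 + d\right) d\right) + d = \left(d^{2} + \left(1 + d\right) \left(4 + d\right) d\right) + d = \left(d^{2} + d \left(1 + d\right) \left(4 + d\right)\right) + d = d + d^{2} + d \left(1 + d\right) \left(4 + d\right)$)
$U = \frac{483}{64}$ ($U = \left(- \frac{1}{-1} - \frac{1}{4}\right) \left(5 + \left(- \frac{1}{-1} - \frac{1}{4}\right)^{2} + 6 \left(- \frac{1}{-1} - \frac{1}{4}\right)\right) = \left(\left(-1\right) \left(-1\right) - \frac{1}{4}\right) \left(5 + \left(\left(-1\right) \left(-1\right) - \frac{1}{4}\right)^{2} + 6 \left(\left(-1\right) \left(-1\right) - \frac{1}{4}\right)\right) = \left(1 - \frac{1}{4}\right) \left(5 + \left(1 - \frac{1}{4}\right)^{2} + 6 \left(1 - \frac{1}{4}\right)\right) = \frac{3 \left(5 + \left(\frac{3}{4}\right)^{2} + 6 \cdot \frac{3}{4}\right)}{4} = \frac{3 \left(5 + \frac{9}{16} + \frac{9}{2}\right)}{4} = \frac{3}{4} \cdot \frac{161}{16} = \frac{483}{64} \approx 7.5469$)
$- 689 U = \left(-689\right) \frac{483}{64} = - \frac{332787}{64}$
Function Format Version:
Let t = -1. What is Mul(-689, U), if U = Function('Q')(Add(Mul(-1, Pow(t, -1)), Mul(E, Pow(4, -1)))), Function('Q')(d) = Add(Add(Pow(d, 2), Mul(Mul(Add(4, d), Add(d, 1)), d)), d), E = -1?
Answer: Rational(-332787, 64) ≈ -5199.8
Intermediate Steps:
Function('Q')(d) = Add(d, Pow(d, 2), Mul(d, Add(1, d), Add(4, d))) (Function('Q')(d) = Add(Add(Pow(d, 2), Mul(Mul(Add(4, d), Add(1, d)), d)), d) = Add(Add(Pow(d, 2), Mul(Mul(Add(1, d), Add(4, d)), d)), d) = Add(Add(Pow(d, 2), Mul(d, Add(1, d), Add(4, d))), d) = Add(d, Pow(d, 2), Mul(d, Add(1, d), Add(4, d))))
U = Rational(483, 64) (U = Mul(Add(Mul(-1, Pow(-1, -1)), Mul(-1, Pow(4, -1))), Add(5, Pow(Add(Mul(-1, Pow(-1, -1)), Mul(-1, Pow(4, -1))), 2), Mul(6, Add(Mul(-1, Pow(-1, -1)), Mul(-1, Pow(4, -1)))))) = Mul(Add(Mul(-1, -1), Mul(-1, Rational(1, 4))), Add(5, Pow(Add(Mul(-1, -1), Mul(-1, Rational(1, 4))), 2), Mul(6, Add(Mul(-1, -1), Mul(-1, Rational(1, 4)))))) = Mul(Add(1, Rational(-1, 4)), Add(5, Pow(Add(1, Rational(-1, 4)), 2), Mul(6, Add(1, Rational(-1, 4))))) = Mul(Rational(3, 4), Add(5, Pow(Rational(3, 4), 2), Mul(6, Rational(3, 4)))) = Mul(Rational(3, 4), Add(5, Rational(9, 16), Rational(9, 2))) = Mul(Rational(3, 4), Rational(161, 16)) = Rational(483, 64) ≈ 7.5469)
Mul(-689, U) = Mul(-689, Rational(483, 64)) = Rational(-332787, 64)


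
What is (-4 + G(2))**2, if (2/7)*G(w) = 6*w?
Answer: 1444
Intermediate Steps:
G(w) = 21*w (G(w) = 7*(6*w)/2 = 21*w)
(-4 + G(2))**2 = (-4 + 21*2)**2 = (-4 + 42)**2 = 38**2 = 1444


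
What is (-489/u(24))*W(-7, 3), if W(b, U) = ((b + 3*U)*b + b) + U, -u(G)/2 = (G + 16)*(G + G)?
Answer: -1467/640 ≈ -2.2922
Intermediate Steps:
u(G) = -4*G*(16 + G) (u(G) = -2*(G + 16)*(G + G) = -2*(16 + G)*2*G = -4*G*(16 + G))
W(b, U) = U + b + b*(b + 3*U) (W(b, U) = (b*(b + 3*U) + b) + U = (b + b*(b + 3*U)) + U = U + b + b*(b + 3*U))
(-489/u(24))*W(-7, 3) = (-489*(-1/(96*(16 + 24))))*(3 - 7 + (-7)² + 3*3*(-7)) = (-489/((-4*24*40)))*(3 - 7 + 49 - 63) = -489/(-3840)*(-18) = -489*(-1/3840)*(-18) = (163/1280)*(-18) = -1467/640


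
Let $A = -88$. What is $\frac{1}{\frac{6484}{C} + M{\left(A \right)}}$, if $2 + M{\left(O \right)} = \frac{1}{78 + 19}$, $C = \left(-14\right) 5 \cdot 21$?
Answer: $- \frac{71295}{456329} \approx -0.15624$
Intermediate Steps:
$C = -1470$ ($C = \left(-70\right) 21 = -1470$)
$M{\left(O \right)} = - \frac{193}{97}$ ($M{\left(O \right)} = -2 + \frac{1}{78 + 19} = -2 + \frac{1}{97} = - \frac{193}{97}$)
$\frac{1}{\frac{6484}{C} + M{\left(A \right)}} = \frac{1}{\frac{6484}{-1470} - \frac{193}{97}} = \frac{1}{6484 \left(- \frac{1}{1470}\right) - \frac{193}{97}} = \frac{1}{- \frac{3242}{735} - \frac{193}{97}} = \frac{1}{- \frac{456329}{71295}} = - \frac{71295}{456329}$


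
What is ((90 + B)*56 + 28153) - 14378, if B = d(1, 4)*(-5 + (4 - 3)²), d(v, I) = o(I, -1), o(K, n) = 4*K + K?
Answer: 14335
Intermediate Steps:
o(K, n) = 5*K
d(v, I) = 5*I
B = -80 (B = (5*4)*(-5 + (4 - 3)²) = 20*(-5 + 1²) = 20*(-5 + 1) = 20*(-4) = -80)
((90 + B)*56 + 28153) - 14378 = ((90 - 80)*56 + 28153) - 14378 = (10*56 + 28153) - 14378 = (560 + 28153) - 14378 = 28713 - 14378 = 14335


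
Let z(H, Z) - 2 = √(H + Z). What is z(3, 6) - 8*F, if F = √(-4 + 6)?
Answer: 5 - 8*√2 ≈ -6.3137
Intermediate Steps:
z(H, Z) = 2 + √(H + Z)
F = √2 ≈ 1.4142
z(3, 6) - 8*F = (2 + √(3 + 6)) - 8*√2 = (2 + √9) - 8*√2 = (2 + 3) - 8*√2 = 5 - 8*√2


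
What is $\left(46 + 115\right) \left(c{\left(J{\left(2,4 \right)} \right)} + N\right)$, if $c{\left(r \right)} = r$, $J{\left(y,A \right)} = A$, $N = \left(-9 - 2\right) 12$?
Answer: $-20608$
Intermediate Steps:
$N = -132$ ($N = \left(-11\right) 12 = -132$)
$\left(46 + 115\right) \left(c{\left(J{\left(2,4 \right)} \right)} + N\right) = \left(46 + 115\right) \left(4 - 132\right) = 161 \left(-128\right) = -20608$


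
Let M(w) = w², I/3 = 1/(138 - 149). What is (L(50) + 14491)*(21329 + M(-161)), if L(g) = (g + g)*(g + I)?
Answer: 10116272250/11 ≈ 9.1966e+8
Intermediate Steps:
I = -3/11 (I = 3/(138 - 149) = 3/(-11) = 3*(-1/11) = -3/11 ≈ -0.27273)
L(g) = 2*g*(-3/11 + g) (L(g) = (g + g)*(g - 3/11) = (2*g)*(-3/11 + g) = 2*g*(-3/11 + g))
(L(50) + 14491)*(21329 + M(-161)) = ((2/11)*50*(-3 + 11*50) + 14491)*(21329 + (-161)²) = ((2/11)*50*(-3 + 550) + 14491)*(21329 + 25921) = ((2/11)*50*547 + 14491)*47250 = (54700/11 + 14491)*47250 = (214101/11)*47250 = 10116272250/11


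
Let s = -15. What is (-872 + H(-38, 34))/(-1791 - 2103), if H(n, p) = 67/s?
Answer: 13147/58410 ≈ 0.22508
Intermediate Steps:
H(n, p) = -67/15 (H(n, p) = 67/(-15) = 67*(-1/15) = -67/15)
(-872 + H(-38, 34))/(-1791 - 2103) = (-872 - 67/15)/(-1791 - 2103) = -13147/15/(-3894) = -13147/15*(-1/3894) = 13147/58410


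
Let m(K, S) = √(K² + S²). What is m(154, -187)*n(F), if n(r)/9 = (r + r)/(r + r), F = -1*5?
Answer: 99*√485 ≈ 2180.3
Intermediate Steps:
F = -5
n(r) = 9 (n(r) = 9*((r + r)/(r + r)) = 9*((2*r)/((2*r))) = 9*((2*r)*(1/(2*r))) = 9*1 = 9)
m(154, -187)*n(F) = √(154² + (-187)²)*9 = √(23716 + 34969)*9 = √58685*9 = (11*√485)*9 = 99*√485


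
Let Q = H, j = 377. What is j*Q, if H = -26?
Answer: -9802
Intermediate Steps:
Q = -26
j*Q = 377*(-26) = -9802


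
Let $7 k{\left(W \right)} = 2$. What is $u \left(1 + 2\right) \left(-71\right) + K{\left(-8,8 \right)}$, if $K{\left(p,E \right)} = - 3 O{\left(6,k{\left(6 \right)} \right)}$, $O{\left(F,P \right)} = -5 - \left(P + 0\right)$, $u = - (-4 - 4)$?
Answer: $- \frac{11817}{7} \approx -1688.1$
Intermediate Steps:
$k{\left(W \right)} = \frac{2}{7}$ ($k{\left(W \right)} = \frac{1}{7} \cdot 2 = \frac{2}{7}$)
$u = 8$ ($u = \left(-1\right) \left(-8\right) = 8$)
$O{\left(F,P \right)} = -5 - P$
$K{\left(p,E \right)} = \frac{111}{7}$ ($K{\left(p,E \right)} = - 3 \left(-5 - \frac{2}{7}\right) = \left(-3\right) \left(- \frac{37}{7}\right) = \frac{111}{7}$)
$u \left(1 + 2\right) \left(-71\right) + K{\left(-8,8 \right)} = 8 \left(1 + 2\right) \left(-71\right) + \frac{111}{7} = 8 \cdot 3 \left(-71\right) + \frac{111}{7} = 24 \left(-71\right) + \frac{111}{7} = -1704 + \frac{111}{7} = - \frac{11817}{7}$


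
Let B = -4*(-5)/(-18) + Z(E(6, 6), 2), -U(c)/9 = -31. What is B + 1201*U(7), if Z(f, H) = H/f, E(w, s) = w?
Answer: 3015704/9 ≈ 3.3508e+5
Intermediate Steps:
U(c) = 279 (U(c) = -9*(-31) = 279)
B = -7/9 (B = -4*(-5)/(-18) + 2/6 = 20*(-1/18) + 2*(⅙) = -10/9 + ⅓ = -7/9 ≈ -0.77778)
B + 1201*U(7) = -7/9 + 1201*279 = -7/9 + 335079 = 3015704/9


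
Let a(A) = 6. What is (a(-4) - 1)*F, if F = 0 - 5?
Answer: -25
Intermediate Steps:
F = -5
(a(-4) - 1)*F = (6 - 1)*(-5) = 5*(-5) = -25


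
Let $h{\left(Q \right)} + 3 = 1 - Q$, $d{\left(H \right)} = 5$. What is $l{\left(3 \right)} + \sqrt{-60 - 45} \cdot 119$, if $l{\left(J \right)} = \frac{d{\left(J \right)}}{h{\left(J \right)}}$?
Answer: $-1 + 119 i \sqrt{105} \approx -1.0 + 1219.4 i$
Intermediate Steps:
$h{\left(Q \right)} = -2 - Q$ ($h{\left(Q \right)} = -3 - \left(-1 + Q\right) = -2 - Q$)
$l{\left(J \right)} = \frac{5}{-2 - J}$
$l{\left(3 \right)} + \sqrt{-60 - 45} \cdot 119 = - \frac{5}{2 + 3} + \sqrt{-60 - 45} \cdot 119 = - \frac{5}{5} + \sqrt{-105} \cdot 119 = \left(-5\right) \frac{1}{5} + i \sqrt{105} \cdot 119 = -1 + 119 i \sqrt{105}$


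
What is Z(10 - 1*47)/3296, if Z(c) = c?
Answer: -37/3296 ≈ -0.011226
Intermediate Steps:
Z(10 - 1*47)/3296 = (10 - 1*47)/3296 = (10 - 47)*(1/3296) = -37*1/3296 = -37/3296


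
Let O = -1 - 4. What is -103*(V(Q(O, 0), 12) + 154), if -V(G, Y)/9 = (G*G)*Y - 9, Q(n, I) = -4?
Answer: 153779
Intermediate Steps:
O = -5
V(G, Y) = 81 - 9*Y*G² (V(G, Y) = -9*((G*G)*Y - 9) = -9*(G²*Y - 9) = -9*(Y*G² - 9) = -9*(-9 + Y*G²) = 81 - 9*Y*G²)
-103*(V(Q(O, 0), 12) + 154) = -103*((81 - 9*12*(-4)²) + 154) = -103*((81 - 9*12*16) + 154) = -103*((81 - 1728) + 154) = -103*(-1647 + 154) = -103*(-1493) = 153779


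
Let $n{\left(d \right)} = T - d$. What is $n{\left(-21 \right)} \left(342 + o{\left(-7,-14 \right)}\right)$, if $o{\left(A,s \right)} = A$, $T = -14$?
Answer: $2345$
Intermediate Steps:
$n{\left(d \right)} = -14 - d$
$n{\left(-21 \right)} \left(342 + o{\left(-7,-14 \right)}\right) = \left(-14 - -21\right) \left(342 - 7\right) = \left(-14 + 21\right) 335 = 7 \cdot 335 = 2345$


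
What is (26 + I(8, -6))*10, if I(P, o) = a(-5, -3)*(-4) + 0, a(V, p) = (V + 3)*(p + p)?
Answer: -220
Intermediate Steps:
a(V, p) = 2*p*(3 + V) (a(V, p) = (3 + V)*(2*p) = 2*p*(3 + V))
I(P, o) = -48 (I(P, o) = (2*(-3)*(3 - 5))*(-4) + 0 = (2*(-3)*(-2))*(-4) + 0 = 12*(-4) + 0 = -48 + 0 = -48)
(26 + I(8, -6))*10 = (26 - 48)*10 = -22*10 = -220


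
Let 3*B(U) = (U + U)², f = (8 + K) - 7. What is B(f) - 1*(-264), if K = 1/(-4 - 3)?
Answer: 12984/49 ≈ 264.98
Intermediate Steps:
K = -⅐ (K = 1/(-7) = -⅐ ≈ -0.14286)
f = 6/7 (f = (8 - ⅐) - 7 = 55/7 - 7 = 6/7 ≈ 0.85714)
B(U) = 4*U²/3 (B(U) = (U + U)²/3 = (2*U)²/3 = (4*U²)/3 = 4*U²/3)
B(f) - 1*(-264) = 4*(6/7)²/3 - 1*(-264) = (4/3)*(36/49) + 264 = 48/49 + 264 = 12984/49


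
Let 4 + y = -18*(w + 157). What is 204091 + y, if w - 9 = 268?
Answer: 196275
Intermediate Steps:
w = 277 (w = 9 + 268 = 277)
y = -7816 (y = -4 - 18*(277 + 157) = -4 - 18*434 = -4 - 7812 = -7816)
204091 + y = 204091 - 7816 = 196275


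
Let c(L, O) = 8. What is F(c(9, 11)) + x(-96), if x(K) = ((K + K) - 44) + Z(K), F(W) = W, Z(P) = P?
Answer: -324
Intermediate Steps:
x(K) = -44 + 3*K (x(K) = ((K + K) - 44) + K = (2*K - 44) + K = (-44 + 2*K) + K = -44 + 3*K)
F(c(9, 11)) + x(-96) = 8 + (-44 + 3*(-96)) = 8 + (-44 - 288) = 8 - 332 = -324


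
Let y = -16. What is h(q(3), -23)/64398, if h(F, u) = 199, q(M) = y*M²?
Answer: 199/64398 ≈ 0.0030902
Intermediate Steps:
q(M) = -16*M²
h(q(3), -23)/64398 = 199/64398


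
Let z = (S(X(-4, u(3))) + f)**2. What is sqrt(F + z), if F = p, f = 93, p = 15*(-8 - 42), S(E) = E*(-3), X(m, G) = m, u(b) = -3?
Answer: 5*sqrt(411) ≈ 101.37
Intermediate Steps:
S(E) = -3*E
p = -750 (p = 15*(-50) = -750)
F = -750
z = 11025 (z = (-3*(-4) + 93)**2 = (12 + 93)**2 = 105**2 = 11025)
sqrt(F + z) = sqrt(-750 + 11025) = sqrt(10275) = 5*sqrt(411)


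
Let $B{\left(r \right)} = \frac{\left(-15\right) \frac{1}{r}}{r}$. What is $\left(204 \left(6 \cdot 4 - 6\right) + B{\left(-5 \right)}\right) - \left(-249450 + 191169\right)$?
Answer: $\frac{309762}{5} \approx 61952.0$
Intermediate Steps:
$B{\left(r \right)} = - \frac{15}{r^{2}}$
$\left(204 \left(6 \cdot 4 - 6\right) + B{\left(-5 \right)}\right) - \left(-249450 + 191169\right) = \left(204 \left(6 \cdot 4 - 6\right) - \frac{15}{25}\right) - \left(-249450 + 191169\right) = \left(204 \left(24 - 6\right) - \frac{3}{5}\right) - -58281 = \left(204 \cdot 18 - \frac{3}{5}\right) + 58281 = \left(3672 - \frac{3}{5}\right) + 58281 = \frac{18357}{5} + 58281 = \frac{309762}{5}$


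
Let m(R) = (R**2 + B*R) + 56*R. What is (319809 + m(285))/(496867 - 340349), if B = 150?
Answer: 229872/78259 ≈ 2.9373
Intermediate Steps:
m(R) = R**2 + 206*R (m(R) = (R**2 + 150*R) + 56*R = R**2 + 206*R)
(319809 + m(285))/(496867 - 340349) = (319809 + 285*(206 + 285))/(496867 - 340349) = (319809 + 285*491)/156518 = (319809 + 139935)*(1/156518) = 459744*(1/156518) = 229872/78259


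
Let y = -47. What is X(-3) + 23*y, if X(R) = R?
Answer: -1084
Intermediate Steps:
X(-3) + 23*y = -3 + 23*(-47) = -3 - 1081 = -1084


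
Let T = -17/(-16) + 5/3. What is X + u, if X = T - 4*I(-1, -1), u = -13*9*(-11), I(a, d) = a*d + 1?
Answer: 61523/48 ≈ 1281.7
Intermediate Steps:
I(a, d) = 1 + a*d
T = 131/48 (T = -17*(-1/16) + 5*(⅓) = 17/16 + 5/3 = 131/48 ≈ 2.7292)
u = 1287 (u = -117*(-11) = 1287)
X = -253/48 (X = 131/48 - 4*(1 - 1*(-1)) = 131/48 - 4*(1 + 1) = 131/48 - 4*2 = 131/48 - 8 = -253/48 ≈ -5.2708)
X + u = -253/48 + 1287 = 61523/48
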